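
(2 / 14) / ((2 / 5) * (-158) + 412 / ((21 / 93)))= 5 / 61648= 0.00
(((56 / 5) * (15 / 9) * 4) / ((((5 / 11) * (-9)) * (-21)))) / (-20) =-88 / 2025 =-0.04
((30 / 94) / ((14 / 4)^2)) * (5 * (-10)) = -3000 / 2303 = -1.30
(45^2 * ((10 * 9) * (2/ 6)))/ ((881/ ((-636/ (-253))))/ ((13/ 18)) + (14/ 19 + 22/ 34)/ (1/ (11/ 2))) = 300438450/ 2437457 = 123.26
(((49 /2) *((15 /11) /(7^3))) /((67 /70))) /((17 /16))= 1200 /12529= 0.10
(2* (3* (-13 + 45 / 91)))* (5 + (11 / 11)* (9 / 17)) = -641832 / 1547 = -414.89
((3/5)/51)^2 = 0.00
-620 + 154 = -466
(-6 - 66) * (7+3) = -720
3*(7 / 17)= 21 / 17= 1.24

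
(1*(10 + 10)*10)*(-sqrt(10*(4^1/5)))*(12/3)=-1600*sqrt(2)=-2262.74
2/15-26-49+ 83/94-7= -114187/1410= -80.98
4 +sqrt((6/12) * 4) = sqrt(2) +4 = 5.41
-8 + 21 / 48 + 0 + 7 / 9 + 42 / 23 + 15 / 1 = 33257 / 3312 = 10.04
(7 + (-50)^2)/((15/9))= 7521/5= 1504.20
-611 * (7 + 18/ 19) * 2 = -184522/ 19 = -9711.68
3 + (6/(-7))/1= 15/7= 2.14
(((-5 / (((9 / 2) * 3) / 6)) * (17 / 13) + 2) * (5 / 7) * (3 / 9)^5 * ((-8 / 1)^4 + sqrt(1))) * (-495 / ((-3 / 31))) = -3702254050 / 66339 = -55808.11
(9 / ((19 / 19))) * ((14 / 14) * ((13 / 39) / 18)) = 1 / 6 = 0.17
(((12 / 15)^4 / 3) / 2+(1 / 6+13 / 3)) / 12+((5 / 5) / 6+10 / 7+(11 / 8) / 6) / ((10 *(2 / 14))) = 298399 / 180000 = 1.66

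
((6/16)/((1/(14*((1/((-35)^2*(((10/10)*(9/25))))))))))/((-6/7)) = -1/72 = -0.01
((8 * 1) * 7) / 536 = 7 / 67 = 0.10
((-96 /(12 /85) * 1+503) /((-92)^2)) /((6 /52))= -767 /4232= -0.18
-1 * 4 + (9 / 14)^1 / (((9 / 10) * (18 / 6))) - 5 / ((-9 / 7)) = 8 / 63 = 0.13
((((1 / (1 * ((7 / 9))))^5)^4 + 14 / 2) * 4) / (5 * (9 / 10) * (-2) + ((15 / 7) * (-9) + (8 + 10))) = -6358105661570106404 / 102590056668358287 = -61.98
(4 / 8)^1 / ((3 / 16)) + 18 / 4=7.17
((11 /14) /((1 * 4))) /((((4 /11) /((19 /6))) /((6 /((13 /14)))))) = 2299 /208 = 11.05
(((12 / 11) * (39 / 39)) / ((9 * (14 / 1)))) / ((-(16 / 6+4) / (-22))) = 1 / 35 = 0.03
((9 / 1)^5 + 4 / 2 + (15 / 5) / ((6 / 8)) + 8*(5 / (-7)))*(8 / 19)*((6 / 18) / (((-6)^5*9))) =-21755 / 183708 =-0.12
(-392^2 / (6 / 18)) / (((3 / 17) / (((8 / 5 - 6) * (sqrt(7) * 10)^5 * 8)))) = 1192089379863488.71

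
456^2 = 207936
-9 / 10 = -0.90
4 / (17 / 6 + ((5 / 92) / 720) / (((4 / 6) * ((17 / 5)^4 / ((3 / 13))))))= 38358188544 / 27170385427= 1.41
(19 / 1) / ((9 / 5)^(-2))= 1539 / 25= 61.56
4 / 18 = 2 / 9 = 0.22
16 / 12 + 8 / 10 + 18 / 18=47 / 15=3.13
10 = 10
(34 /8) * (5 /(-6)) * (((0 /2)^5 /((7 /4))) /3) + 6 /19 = 6 /19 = 0.32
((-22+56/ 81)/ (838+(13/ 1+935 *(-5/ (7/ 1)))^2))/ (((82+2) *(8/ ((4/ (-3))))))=6041/ 61393808088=0.00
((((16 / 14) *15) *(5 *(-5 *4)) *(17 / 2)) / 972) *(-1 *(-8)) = -68000 / 567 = -119.93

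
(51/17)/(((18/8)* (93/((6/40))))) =1/465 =0.00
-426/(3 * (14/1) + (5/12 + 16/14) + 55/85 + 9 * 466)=-608328/6052159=-0.10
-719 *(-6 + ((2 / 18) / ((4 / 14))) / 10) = 4286.04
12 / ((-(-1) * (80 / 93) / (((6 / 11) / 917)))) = 837 / 100870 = 0.01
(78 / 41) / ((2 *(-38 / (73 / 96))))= -949 / 49856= -0.02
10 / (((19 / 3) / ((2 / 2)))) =30 / 19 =1.58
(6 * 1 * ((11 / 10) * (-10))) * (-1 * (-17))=-1122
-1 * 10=-10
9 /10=0.90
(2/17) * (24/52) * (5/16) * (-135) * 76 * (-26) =76950/17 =4526.47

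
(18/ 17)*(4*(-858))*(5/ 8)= -2271.18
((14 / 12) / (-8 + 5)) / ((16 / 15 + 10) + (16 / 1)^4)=-5 / 842748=-0.00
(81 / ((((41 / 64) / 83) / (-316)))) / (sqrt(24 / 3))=-33991488 * sqrt(2) / 41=-1172468.86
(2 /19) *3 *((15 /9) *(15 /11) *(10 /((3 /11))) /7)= 500 /133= 3.76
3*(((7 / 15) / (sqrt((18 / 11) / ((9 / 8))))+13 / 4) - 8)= -57 / 4+7*sqrt(11) / 20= -13.09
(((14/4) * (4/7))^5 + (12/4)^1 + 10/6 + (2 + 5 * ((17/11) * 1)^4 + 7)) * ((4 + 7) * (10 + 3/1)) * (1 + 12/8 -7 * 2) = -487165484/3993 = -122004.88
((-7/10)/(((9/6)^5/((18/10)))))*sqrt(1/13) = -112*sqrt(13)/8775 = -0.05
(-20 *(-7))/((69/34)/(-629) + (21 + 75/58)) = 6.28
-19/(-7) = 19/7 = 2.71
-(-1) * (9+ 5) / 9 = 14 / 9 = 1.56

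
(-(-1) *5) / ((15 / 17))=17 / 3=5.67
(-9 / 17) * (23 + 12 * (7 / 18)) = -249 / 17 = -14.65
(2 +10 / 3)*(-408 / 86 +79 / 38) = -34840 / 2451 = -14.21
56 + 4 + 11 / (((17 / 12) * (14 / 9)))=7734 / 119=64.99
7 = 7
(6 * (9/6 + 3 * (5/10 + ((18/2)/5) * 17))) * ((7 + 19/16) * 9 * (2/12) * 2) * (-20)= -279423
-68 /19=-3.58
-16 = -16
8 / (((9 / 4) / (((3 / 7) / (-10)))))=-16 / 105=-0.15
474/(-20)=-237/10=-23.70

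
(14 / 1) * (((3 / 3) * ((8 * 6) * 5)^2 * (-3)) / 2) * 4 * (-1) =4838400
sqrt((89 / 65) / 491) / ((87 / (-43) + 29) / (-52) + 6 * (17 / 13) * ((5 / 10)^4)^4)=-1409024 * sqrt(2840435) / 23323793785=-0.10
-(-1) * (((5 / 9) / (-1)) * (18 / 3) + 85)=245 / 3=81.67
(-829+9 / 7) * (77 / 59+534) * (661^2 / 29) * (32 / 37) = -2558496154039744 / 443149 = -5773444493.93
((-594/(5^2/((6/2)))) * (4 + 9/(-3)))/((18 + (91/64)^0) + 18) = -1782/925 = -1.93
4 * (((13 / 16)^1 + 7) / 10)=25 / 8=3.12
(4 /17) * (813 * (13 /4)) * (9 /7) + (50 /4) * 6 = 104046 /119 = 874.34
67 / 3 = 22.33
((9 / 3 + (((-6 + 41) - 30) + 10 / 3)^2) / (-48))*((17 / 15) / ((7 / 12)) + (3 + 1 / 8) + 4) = -413857 / 30240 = -13.69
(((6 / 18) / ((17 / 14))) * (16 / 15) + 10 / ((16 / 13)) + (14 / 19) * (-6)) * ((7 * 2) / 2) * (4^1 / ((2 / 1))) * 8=6506402 / 14535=447.64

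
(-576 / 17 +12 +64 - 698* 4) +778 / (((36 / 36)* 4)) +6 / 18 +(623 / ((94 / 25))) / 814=-9969814345 / 3902316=-2554.85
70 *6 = 420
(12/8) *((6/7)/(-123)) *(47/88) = -141/25256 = -0.01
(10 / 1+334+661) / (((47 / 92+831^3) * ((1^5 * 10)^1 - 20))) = -9246 / 52794769619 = -0.00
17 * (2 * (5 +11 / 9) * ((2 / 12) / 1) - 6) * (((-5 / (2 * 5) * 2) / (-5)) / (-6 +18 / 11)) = 9911 / 3240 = 3.06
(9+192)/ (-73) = -201/ 73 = -2.75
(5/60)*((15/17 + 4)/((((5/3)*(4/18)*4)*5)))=747/13600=0.05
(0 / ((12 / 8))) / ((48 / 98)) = 0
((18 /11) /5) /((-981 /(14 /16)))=-7 /23980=-0.00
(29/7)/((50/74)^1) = 1073/175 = 6.13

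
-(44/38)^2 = -484/361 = -1.34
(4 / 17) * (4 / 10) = 8 / 85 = 0.09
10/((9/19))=190/9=21.11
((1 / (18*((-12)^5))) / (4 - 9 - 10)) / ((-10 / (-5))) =1 / 134369280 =0.00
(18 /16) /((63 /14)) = 1 /4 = 0.25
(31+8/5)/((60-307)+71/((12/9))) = -652/3875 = -0.17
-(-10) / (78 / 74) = 370 / 39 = 9.49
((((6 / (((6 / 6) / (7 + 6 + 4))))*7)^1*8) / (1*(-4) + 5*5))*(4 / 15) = 1088 / 15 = 72.53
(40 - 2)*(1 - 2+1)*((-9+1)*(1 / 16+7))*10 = 0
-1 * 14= -14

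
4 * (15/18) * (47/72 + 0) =235/108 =2.18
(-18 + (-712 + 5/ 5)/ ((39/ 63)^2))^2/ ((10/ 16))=801849021192/ 142805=5614992.62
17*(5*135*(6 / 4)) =34425 / 2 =17212.50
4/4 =1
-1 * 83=-83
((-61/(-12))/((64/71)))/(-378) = -4331/290304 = -0.01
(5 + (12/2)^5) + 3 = 7784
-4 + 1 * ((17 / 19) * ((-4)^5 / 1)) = -17484 / 19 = -920.21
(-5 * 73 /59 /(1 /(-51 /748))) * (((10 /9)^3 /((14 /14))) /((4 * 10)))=0.01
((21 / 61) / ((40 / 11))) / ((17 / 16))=462 / 5185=0.09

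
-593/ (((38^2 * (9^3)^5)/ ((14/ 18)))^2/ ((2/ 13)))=-29057/ 46538035351011414029361937321075676904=-0.00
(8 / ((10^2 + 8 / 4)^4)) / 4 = 1 / 54121608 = 0.00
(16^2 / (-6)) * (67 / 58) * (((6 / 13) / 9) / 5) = -8576 / 16965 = -0.51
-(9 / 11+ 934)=-934.82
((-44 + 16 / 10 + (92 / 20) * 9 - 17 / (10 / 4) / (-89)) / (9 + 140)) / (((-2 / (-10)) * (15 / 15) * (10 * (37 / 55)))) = -4521 / 981314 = -0.00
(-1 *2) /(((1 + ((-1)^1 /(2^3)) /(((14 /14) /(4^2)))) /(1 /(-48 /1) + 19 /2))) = 455 /24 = 18.96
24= 24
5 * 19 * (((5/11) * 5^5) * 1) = 1484375/11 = 134943.18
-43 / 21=-2.05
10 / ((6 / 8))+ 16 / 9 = 136 / 9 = 15.11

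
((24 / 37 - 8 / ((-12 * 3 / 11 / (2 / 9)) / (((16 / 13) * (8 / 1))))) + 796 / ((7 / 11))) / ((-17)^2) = 4.35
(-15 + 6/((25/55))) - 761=-3814/5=-762.80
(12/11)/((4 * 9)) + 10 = 331/33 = 10.03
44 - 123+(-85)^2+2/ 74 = 264403/ 37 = 7146.03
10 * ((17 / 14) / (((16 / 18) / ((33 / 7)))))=25245 / 392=64.40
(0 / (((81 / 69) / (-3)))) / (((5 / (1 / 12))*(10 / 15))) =0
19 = 19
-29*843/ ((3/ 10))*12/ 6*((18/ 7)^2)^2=-17108988480/ 2401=-7125776.13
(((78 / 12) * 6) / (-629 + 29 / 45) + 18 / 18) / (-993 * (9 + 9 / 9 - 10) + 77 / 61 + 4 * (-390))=-1617781 / 2688566908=-0.00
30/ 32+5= 95/ 16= 5.94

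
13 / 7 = 1.86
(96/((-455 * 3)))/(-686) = 16/156065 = 0.00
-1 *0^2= 0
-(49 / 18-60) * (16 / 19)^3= 2111488 / 61731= 34.20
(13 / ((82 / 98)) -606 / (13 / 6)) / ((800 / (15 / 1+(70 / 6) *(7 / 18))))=-5941549 / 921024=-6.45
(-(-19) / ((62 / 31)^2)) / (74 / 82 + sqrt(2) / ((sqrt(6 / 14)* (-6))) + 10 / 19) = 34589937* sqrt(42) / 250582556 + 63540693 / 17898754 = 4.44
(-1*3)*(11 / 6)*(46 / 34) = -253 / 34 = -7.44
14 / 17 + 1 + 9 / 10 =463 / 170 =2.72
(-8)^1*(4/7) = -32/7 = -4.57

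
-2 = -2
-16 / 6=-2.67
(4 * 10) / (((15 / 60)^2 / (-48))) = -30720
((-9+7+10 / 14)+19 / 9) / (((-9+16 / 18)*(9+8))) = -52 / 8687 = -0.01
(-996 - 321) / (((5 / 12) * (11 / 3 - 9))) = 11853 / 20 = 592.65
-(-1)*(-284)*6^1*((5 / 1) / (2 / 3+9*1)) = -25560 / 29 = -881.38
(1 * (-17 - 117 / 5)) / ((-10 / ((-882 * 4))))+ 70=-354578 / 25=-14183.12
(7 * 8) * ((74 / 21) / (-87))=-592 / 261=-2.27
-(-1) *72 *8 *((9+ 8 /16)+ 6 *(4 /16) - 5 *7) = -13824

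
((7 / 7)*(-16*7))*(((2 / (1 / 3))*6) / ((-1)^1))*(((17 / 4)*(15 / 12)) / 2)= 10710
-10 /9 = -1.11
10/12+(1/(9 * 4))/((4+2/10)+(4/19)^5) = 0.84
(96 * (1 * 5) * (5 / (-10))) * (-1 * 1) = 240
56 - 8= 48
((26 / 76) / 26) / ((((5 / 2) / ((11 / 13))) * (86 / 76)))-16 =-44709 / 2795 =-16.00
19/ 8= 2.38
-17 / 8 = -2.12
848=848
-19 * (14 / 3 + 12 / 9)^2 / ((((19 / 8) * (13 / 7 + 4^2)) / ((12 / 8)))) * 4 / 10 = -6048 / 625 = -9.68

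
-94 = -94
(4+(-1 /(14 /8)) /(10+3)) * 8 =2880 /91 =31.65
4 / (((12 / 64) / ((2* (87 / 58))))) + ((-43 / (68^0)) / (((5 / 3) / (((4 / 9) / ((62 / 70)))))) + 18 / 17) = 82390 / 1581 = 52.11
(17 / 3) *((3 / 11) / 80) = 17 / 880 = 0.02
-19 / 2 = -9.50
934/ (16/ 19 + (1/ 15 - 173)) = -133095/ 24523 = -5.43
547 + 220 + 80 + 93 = 940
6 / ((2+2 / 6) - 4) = -18 / 5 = -3.60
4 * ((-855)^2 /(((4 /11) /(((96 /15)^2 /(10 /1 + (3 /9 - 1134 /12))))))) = -1976223744 /505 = -3913314.34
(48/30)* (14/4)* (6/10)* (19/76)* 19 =399/25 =15.96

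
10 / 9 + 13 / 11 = 2.29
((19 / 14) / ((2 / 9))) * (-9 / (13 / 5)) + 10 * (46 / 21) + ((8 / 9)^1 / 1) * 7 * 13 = 81.65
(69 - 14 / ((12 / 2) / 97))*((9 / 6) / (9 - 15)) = 118 / 3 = 39.33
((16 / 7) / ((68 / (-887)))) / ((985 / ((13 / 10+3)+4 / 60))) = -232394 / 1758225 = -0.13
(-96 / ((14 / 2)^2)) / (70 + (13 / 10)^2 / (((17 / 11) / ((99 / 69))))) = -3753600 / 137119003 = -0.03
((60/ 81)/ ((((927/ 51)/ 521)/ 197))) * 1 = 34896580/ 8343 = 4182.74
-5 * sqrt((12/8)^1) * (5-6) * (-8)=-20 * sqrt(6)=-48.99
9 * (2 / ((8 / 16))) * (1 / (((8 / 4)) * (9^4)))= 2 / 729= 0.00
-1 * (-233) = 233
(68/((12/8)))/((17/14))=112/3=37.33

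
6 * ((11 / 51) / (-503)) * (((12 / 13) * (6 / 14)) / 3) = -0.00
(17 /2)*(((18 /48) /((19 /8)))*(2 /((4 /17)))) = 867 /76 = 11.41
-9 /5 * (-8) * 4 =57.60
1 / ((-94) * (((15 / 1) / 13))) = -13 / 1410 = -0.01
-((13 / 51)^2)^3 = -4826809 / 17596287801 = -0.00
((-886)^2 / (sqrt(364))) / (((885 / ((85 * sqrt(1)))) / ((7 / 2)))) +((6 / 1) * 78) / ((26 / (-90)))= -1620 +3336233 * sqrt(91) / 2301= 12211.22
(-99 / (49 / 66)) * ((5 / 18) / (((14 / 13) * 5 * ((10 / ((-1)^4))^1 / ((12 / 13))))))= -1089 / 1715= -0.63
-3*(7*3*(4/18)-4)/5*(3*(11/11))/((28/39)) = -117/70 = -1.67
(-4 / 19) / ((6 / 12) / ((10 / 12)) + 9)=-5 / 228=-0.02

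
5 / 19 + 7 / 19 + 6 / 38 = 15 / 19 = 0.79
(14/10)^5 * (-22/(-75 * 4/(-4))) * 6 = -739508/78125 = -9.47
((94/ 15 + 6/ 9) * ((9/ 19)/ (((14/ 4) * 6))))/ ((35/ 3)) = 312/ 23275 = 0.01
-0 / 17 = 0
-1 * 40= -40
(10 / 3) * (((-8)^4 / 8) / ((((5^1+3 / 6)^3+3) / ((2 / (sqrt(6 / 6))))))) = 16384 / 813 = 20.15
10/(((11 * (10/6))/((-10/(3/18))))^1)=-360/11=-32.73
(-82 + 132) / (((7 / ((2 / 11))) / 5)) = 500 / 77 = 6.49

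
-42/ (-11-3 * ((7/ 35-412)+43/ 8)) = -1680/ 48331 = -0.03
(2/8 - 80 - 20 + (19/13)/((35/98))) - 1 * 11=-27731/260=-106.66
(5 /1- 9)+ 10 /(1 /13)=126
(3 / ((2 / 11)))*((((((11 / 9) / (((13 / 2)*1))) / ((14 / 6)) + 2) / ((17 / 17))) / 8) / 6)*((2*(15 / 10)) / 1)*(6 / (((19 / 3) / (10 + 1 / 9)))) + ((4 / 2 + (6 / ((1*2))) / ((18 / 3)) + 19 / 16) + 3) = 8281 / 304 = 27.24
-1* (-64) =64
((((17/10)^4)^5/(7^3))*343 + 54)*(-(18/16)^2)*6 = -988920431815360122943589043/3200000000000000000000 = -309037.63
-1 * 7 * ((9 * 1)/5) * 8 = -504/5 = -100.80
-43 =-43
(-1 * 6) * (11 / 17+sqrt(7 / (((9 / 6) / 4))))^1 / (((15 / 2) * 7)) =-8 * sqrt(42) / 105 - 44 / 595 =-0.57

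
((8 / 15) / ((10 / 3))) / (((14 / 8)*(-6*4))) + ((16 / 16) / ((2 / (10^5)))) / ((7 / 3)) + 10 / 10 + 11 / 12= 15001339 / 700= 21430.48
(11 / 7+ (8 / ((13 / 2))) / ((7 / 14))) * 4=1468 / 91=16.13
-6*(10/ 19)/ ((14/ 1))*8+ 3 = 159/ 133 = 1.20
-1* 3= -3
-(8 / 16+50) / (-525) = 101 / 1050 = 0.10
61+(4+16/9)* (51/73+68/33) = 1668185/21681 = 76.94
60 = 60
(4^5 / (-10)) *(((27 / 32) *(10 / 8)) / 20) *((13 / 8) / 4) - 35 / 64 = -877 / 320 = -2.74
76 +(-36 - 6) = 34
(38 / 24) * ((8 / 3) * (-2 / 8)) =-19 / 18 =-1.06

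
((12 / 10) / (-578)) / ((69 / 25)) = -5 / 6647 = -0.00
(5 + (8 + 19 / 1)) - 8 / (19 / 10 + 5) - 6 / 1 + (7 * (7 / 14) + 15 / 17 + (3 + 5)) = 87325 / 2346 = 37.22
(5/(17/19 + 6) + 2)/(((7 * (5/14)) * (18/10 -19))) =-357/5633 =-0.06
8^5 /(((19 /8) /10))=2621440 /19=137970.53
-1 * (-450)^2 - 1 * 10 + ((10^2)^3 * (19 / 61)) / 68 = -197929.48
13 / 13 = 1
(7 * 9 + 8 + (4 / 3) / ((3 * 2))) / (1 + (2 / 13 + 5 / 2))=16666 / 855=19.49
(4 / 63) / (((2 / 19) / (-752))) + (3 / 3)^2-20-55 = -527.59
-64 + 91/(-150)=-9691/150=-64.61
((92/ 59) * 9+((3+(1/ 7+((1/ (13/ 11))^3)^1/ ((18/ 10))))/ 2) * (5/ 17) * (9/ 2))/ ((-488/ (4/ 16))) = -0.01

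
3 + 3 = 6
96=96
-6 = -6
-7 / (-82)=7 / 82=0.09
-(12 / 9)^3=-64 / 27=-2.37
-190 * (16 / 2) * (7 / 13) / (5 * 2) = -1064 / 13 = -81.85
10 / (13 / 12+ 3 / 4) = 60 / 11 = 5.45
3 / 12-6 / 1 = -23 / 4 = -5.75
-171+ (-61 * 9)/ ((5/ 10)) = -1269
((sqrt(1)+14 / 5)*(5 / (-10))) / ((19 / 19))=-19 / 10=-1.90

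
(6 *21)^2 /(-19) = -15876 /19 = -835.58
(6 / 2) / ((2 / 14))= 21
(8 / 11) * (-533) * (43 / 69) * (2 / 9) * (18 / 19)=-733408 / 14421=-50.86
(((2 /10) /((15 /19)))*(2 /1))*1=0.51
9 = 9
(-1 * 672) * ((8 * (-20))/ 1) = 107520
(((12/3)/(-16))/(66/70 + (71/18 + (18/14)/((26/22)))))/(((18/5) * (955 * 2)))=-0.00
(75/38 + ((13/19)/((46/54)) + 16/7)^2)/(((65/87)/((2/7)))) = 1442223273/327511835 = 4.40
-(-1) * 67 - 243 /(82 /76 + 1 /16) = -50623 /347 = -145.89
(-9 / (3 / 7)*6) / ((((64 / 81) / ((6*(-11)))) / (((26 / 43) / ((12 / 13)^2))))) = 7468.76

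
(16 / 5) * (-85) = -272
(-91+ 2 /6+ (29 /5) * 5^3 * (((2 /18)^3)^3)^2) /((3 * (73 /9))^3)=-0.01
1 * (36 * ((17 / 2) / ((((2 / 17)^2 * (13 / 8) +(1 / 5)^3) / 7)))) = 154759500 / 2203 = 70249.43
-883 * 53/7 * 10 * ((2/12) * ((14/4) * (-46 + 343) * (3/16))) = -69496515/32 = -2171766.09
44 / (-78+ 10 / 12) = -264 / 463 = -0.57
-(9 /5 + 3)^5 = -7962624 /3125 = -2548.04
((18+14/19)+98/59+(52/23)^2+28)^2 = 1006891265402500/351659674081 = 2863.25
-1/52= -0.02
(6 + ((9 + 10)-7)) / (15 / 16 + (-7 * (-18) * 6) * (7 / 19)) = 1824 / 28319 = 0.06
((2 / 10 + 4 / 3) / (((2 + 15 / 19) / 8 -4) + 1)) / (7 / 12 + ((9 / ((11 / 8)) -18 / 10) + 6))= -153824 / 3013231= -0.05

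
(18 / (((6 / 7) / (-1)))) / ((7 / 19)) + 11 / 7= -388 / 7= -55.43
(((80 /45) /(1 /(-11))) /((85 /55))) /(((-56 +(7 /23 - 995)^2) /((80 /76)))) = -0.00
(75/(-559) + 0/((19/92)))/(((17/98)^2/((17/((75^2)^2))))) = -9604/4009078125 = -0.00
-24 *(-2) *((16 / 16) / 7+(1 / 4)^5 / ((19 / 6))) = 29247 / 4256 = 6.87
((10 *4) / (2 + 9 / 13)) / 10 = 52 / 35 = 1.49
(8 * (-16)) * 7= -896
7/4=1.75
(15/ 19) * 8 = 120/ 19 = 6.32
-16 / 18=-8 / 9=-0.89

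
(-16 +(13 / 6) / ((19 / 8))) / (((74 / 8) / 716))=-2463040 / 2109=-1167.87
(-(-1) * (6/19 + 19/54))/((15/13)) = 1781/3078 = 0.58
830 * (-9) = -7470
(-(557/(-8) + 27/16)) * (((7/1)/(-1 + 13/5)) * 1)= 38045/128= 297.23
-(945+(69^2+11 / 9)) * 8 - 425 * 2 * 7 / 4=-848615 / 18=-47145.28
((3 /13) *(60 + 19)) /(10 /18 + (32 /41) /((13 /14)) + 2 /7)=612171 /56473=10.84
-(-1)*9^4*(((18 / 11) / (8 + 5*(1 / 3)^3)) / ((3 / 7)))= 7440174 / 2431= 3060.54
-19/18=-1.06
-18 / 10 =-9 / 5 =-1.80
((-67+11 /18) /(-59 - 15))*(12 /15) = 239 /333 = 0.72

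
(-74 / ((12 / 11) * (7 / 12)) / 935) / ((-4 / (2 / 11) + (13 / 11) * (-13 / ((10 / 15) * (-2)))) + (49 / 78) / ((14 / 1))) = 0.01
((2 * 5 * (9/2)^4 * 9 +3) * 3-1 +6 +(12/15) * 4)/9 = 4429363/360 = 12303.79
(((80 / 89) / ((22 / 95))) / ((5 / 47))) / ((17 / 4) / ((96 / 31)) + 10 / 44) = 13716480 / 601373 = 22.81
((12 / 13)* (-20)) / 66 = -40 / 143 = -0.28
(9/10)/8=9/80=0.11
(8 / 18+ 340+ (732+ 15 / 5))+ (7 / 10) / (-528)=17035019 / 15840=1075.44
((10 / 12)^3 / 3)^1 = 125 / 648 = 0.19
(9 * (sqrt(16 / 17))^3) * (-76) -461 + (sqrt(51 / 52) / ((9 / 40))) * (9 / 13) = -43776 * sqrt(17) / 289 -461 + 20 * sqrt(663) / 169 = -1082.50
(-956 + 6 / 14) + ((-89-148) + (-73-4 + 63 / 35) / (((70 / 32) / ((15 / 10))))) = -217724 / 175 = -1244.14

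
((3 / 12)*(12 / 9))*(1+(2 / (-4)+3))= 7 / 6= 1.17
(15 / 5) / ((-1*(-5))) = 3 / 5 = 0.60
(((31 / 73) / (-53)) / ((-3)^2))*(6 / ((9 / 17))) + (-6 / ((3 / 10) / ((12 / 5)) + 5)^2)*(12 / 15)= -0.19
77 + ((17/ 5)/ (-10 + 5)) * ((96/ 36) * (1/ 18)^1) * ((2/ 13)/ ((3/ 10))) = 405133/ 5265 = 76.95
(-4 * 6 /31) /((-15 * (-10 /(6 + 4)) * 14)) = -4 /1085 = -0.00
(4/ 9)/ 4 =0.11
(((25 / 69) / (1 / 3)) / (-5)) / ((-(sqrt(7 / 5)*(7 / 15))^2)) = 5625 / 7889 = 0.71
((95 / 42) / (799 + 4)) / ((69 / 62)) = 0.00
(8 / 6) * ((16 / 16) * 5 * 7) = 140 / 3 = 46.67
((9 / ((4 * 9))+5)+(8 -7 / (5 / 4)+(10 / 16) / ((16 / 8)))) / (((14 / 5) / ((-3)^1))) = -273 / 32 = -8.53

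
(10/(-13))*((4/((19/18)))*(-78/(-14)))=-2160/133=-16.24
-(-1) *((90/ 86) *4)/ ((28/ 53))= 2385/ 301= 7.92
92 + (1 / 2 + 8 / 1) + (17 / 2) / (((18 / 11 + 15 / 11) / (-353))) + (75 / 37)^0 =-2696 / 3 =-898.67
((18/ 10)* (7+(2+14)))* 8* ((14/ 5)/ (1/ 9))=208656/ 25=8346.24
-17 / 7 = -2.43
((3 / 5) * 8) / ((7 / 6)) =144 / 35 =4.11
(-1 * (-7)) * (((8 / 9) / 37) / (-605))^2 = 448 / 40588146225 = 0.00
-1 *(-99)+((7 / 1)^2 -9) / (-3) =257 / 3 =85.67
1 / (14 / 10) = 5 / 7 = 0.71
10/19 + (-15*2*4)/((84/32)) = -6010/133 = -45.19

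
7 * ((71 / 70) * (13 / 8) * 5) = 923 / 16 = 57.69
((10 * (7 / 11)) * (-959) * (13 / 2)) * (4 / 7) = -249340 / 11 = -22667.27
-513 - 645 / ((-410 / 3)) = -41679 / 82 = -508.28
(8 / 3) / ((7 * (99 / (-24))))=-64 / 693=-0.09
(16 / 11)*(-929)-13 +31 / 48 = -719995 / 528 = -1363.63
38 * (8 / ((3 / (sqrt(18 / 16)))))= 76 * sqrt(2)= 107.48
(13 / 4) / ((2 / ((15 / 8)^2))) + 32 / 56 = 22523 / 3584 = 6.28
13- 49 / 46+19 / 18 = 2689 / 207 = 12.99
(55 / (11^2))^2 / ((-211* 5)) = -5 / 25531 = -0.00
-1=-1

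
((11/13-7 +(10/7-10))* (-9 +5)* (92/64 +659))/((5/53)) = 37523417/91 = 412345.24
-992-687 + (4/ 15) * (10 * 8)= -4973/ 3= -1657.67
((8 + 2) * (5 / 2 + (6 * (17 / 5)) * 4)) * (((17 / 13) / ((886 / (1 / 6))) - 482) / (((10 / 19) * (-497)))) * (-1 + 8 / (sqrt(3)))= -76037301883 / 49066680 + 76037301883 * sqrt(3) / 18400005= 5607.96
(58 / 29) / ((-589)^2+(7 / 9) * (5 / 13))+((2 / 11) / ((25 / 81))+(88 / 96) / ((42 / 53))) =613854135751 / 351609073200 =1.75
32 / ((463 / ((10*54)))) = 17280 / 463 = 37.32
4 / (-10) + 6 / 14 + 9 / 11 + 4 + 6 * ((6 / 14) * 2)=3846 / 385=9.99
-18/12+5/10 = -1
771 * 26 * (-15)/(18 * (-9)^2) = -16705/81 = -206.23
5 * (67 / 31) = 335 / 31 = 10.81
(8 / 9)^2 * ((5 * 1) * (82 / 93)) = 26240 / 7533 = 3.48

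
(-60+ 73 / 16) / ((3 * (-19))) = 887 / 912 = 0.97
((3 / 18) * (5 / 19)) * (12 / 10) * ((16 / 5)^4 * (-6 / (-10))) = 196608 / 59375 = 3.31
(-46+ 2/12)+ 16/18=-809/18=-44.94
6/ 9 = 2/ 3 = 0.67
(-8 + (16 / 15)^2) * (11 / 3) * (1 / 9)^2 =-16984 / 54675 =-0.31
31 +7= 38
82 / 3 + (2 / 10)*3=419 / 15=27.93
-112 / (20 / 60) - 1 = -337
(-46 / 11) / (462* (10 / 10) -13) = -0.01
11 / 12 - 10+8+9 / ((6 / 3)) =41 / 12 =3.42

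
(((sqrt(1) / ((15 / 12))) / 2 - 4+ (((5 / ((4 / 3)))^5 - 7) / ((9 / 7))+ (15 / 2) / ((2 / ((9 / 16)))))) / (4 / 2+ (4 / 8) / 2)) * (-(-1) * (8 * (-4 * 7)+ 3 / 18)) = -35265242051 / 622080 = -56689.24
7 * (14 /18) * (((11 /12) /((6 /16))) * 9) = 1078 /9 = 119.78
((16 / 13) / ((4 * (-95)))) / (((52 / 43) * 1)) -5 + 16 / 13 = -60558 / 16055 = -3.77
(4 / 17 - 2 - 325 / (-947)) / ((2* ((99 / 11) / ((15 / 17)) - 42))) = 114425 / 5119482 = 0.02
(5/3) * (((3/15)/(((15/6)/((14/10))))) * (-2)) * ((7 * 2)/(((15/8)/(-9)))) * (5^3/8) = 392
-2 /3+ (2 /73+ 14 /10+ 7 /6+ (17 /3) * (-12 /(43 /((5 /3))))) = -66697 /94170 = -0.71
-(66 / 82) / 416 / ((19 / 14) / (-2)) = 231 / 81016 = 0.00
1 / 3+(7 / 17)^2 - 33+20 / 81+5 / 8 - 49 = -15098843 / 187272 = -80.63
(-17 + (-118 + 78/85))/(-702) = 0.19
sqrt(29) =5.39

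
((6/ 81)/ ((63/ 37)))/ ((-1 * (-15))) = 74/ 25515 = 0.00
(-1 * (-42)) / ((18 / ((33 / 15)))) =77 / 15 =5.13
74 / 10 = 37 / 5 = 7.40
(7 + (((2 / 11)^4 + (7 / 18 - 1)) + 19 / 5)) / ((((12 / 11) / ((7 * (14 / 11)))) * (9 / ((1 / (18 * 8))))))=657934613 / 10246357440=0.06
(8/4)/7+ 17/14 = 3/2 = 1.50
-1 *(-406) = 406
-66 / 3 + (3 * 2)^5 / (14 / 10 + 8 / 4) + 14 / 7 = 38540 / 17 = 2267.06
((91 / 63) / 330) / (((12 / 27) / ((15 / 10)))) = 13 / 880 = 0.01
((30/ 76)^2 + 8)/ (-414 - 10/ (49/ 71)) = -577073/ 30318224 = -0.02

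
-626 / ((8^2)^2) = -313 / 2048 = -0.15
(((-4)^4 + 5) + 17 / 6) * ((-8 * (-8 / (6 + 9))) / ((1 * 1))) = 50656 / 45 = 1125.69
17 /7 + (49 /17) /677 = 195996 /80563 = 2.43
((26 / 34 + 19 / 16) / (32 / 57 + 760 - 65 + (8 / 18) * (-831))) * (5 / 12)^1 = 10089 / 4046272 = 0.00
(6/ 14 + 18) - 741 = -5058/ 7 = -722.57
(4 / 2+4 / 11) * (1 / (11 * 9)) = 26 / 1089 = 0.02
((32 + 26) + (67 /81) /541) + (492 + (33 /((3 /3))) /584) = 14076790421 /25591464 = 550.06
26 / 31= 0.84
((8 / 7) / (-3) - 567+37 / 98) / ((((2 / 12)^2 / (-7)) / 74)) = 74014356 / 7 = 10573479.43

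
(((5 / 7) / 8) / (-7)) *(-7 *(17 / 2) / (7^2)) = 85 / 5488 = 0.02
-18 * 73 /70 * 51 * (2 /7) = -67014 /245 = -273.53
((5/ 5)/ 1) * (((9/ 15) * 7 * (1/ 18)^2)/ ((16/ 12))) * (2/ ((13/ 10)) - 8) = -49/ 780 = -0.06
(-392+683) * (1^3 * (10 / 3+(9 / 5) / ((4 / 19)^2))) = 1023059 / 80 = 12788.24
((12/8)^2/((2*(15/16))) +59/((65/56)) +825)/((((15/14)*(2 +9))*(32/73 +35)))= 58261154/27745575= 2.10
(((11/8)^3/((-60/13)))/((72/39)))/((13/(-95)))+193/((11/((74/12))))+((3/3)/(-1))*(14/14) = 177491527/1622016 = 109.43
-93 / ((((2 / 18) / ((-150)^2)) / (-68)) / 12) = 15367320000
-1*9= -9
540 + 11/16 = 8651/16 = 540.69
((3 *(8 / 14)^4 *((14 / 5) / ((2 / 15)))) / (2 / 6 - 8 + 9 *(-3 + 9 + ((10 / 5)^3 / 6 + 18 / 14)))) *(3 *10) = 51840 / 17983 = 2.88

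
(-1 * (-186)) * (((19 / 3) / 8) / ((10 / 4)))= 589 / 10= 58.90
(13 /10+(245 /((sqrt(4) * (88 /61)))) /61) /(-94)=-2369 /82720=-0.03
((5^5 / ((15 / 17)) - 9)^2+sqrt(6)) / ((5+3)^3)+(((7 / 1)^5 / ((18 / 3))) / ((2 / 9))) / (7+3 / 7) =sqrt(6) / 512+390444397 / 14976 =26071.35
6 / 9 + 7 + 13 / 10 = 269 / 30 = 8.97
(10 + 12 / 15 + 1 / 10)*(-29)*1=-3161 / 10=-316.10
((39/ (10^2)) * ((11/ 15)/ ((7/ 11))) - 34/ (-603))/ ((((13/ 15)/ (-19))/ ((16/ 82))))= -40565722/ 18748275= -2.16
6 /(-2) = -3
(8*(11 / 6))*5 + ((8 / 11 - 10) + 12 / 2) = 2312 / 33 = 70.06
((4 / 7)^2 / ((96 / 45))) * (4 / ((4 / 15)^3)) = 50625 / 1568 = 32.29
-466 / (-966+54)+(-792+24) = -349975 / 456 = -767.49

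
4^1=4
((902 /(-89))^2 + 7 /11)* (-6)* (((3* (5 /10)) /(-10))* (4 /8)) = 81045819 /1742620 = 46.51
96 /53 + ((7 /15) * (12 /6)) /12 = 1.89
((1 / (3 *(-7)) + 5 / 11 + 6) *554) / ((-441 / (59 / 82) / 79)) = -1910823560 / 4176711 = -457.49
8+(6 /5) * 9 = 94 /5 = 18.80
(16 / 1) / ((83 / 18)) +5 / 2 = 991 / 166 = 5.97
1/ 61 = 0.02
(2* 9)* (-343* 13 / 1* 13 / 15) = -347802 / 5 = -69560.40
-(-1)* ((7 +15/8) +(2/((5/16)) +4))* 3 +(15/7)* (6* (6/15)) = 17631/280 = 62.97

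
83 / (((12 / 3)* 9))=83 / 36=2.31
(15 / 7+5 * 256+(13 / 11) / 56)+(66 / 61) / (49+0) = 337255959 / 263032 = 1282.19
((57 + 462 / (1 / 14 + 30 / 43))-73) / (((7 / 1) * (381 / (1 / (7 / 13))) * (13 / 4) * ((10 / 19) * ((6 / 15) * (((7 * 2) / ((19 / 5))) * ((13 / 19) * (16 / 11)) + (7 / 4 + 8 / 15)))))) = 408505029680 / 4084536376123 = 0.10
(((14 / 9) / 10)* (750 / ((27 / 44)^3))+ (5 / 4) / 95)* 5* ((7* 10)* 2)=396541853575 / 1121931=353445.85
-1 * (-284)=284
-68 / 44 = -1.55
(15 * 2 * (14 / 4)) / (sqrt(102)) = 35 * sqrt(102) / 34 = 10.40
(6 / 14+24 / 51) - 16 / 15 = -299 / 1785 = -0.17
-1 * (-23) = 23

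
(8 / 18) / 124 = 1 / 279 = 0.00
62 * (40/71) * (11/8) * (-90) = -306900/71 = -4322.54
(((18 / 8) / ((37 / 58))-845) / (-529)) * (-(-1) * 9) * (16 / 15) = 1494456 / 97865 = 15.27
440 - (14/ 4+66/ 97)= 84549/ 194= 435.82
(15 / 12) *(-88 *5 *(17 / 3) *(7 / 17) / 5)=-770 / 3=-256.67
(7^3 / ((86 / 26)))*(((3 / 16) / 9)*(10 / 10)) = 4459 / 2064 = 2.16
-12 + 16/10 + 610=2998/5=599.60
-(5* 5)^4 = -390625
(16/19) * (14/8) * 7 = 196/19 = 10.32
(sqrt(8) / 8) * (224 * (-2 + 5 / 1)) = 168 * sqrt(2) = 237.59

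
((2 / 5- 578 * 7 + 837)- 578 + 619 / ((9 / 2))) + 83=-160472 / 45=-3566.04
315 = 315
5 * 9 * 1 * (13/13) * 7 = 315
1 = 1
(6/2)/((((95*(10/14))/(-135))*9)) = -63/95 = -0.66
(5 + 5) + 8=18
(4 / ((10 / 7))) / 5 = 0.56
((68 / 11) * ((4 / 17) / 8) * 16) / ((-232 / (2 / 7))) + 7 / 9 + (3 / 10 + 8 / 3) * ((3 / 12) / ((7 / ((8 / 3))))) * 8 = 101641 / 33495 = 3.03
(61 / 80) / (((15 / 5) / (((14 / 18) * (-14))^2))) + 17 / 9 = 32.02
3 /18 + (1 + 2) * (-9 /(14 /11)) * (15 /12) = -4427 /168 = -26.35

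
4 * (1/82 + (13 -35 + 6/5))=-17046/205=-83.15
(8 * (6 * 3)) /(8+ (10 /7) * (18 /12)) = 1008 /71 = 14.20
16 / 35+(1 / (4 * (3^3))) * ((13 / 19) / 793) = 2002787 / 4381020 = 0.46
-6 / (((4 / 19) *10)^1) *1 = -57 / 20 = -2.85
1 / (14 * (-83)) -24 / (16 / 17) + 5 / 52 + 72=1407737 / 30212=46.60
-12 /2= -6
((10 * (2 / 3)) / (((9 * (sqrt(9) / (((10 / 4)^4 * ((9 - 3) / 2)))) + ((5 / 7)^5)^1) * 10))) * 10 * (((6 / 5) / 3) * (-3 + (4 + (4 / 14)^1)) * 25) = 900375000 / 4373333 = 205.88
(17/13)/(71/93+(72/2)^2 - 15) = 93/91156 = 0.00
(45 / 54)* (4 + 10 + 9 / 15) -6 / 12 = 35 / 3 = 11.67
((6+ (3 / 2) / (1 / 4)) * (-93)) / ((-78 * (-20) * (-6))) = 31 / 260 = 0.12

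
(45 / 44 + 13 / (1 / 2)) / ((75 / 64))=19024 / 825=23.06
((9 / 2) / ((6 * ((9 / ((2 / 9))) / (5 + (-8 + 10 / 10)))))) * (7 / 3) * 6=-14 / 27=-0.52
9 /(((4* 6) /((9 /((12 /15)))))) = 135 /32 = 4.22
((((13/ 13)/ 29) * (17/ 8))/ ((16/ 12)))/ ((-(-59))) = 51/ 54752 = 0.00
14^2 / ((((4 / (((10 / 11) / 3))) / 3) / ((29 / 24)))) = 53.83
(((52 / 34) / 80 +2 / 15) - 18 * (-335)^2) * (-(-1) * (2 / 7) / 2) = -4120901689 / 14280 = -288578.55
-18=-18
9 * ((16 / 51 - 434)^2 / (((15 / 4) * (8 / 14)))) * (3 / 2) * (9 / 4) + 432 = 2666519.65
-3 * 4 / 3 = -4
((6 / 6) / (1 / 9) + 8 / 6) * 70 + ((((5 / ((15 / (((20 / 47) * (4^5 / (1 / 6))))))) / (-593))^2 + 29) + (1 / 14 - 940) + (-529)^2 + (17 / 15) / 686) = 372556971740592472 / 1332199379315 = 279655.57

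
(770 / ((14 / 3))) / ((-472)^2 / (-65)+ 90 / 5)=-0.05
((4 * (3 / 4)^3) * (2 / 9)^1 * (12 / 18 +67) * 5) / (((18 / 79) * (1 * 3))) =80185 / 432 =185.61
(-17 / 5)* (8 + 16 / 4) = -204 / 5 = -40.80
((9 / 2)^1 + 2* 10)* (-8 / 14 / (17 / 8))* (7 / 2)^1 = -392 / 17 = -23.06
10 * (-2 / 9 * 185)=-3700 / 9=-411.11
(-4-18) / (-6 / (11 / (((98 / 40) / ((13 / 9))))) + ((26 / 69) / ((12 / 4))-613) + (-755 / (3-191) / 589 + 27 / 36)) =180277786260 / 5023545015403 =0.04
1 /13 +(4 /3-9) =-7.59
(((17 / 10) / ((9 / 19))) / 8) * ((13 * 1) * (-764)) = -802009 / 180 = -4455.61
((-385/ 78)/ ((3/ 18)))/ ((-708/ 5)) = 1925/ 9204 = 0.21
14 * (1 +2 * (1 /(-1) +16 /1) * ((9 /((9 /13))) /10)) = 560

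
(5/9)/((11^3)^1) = 0.00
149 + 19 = 168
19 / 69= 0.28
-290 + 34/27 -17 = -8255/27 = -305.74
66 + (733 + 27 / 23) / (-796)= 595721 / 9154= 65.08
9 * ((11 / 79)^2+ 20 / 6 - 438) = -24413703 / 6241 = -3911.83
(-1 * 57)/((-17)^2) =-57/289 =-0.20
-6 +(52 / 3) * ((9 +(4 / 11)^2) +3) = 74158 / 363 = 204.29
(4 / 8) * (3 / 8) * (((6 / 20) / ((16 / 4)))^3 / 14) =81 / 14336000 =0.00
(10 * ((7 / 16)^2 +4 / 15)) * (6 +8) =12313 / 192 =64.13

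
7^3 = 343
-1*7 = -7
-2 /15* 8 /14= -8 /105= -0.08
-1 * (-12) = 12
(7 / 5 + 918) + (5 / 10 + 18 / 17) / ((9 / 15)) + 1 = 923.00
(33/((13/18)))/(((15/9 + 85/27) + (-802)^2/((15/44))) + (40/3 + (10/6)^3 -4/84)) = 93555/3863129764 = 0.00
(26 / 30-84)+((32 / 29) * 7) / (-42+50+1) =-82.28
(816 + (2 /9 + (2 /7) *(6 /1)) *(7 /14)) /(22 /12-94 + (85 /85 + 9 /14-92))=-4.48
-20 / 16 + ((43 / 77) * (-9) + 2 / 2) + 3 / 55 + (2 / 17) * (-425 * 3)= -21731 / 140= -155.22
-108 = -108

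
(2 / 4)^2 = 1 / 4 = 0.25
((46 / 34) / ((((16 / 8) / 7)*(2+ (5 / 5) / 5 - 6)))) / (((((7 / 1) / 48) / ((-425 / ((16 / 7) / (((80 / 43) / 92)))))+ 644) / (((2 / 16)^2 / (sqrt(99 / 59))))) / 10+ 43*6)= 40686146484375 / 3598409379656567996 - 8261821159375*sqrt(649) / 899602344914141999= -0.00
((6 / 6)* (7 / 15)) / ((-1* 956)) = -7 / 14340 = -0.00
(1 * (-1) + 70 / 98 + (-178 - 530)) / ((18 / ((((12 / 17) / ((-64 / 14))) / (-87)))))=-2479 / 35496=-0.07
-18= -18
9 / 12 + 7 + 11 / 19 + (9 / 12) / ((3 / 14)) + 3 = 1127 / 76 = 14.83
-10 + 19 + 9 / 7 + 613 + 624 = 8731 / 7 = 1247.29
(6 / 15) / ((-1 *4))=-1 / 10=-0.10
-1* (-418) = 418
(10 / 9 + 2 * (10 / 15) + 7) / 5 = 17 / 9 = 1.89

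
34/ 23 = 1.48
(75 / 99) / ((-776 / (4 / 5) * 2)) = -5 / 12804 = -0.00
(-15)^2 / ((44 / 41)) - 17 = 8477 / 44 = 192.66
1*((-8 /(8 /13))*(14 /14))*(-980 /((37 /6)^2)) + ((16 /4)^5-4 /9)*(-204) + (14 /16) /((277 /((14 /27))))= -8537902520567 /40955004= -208470.31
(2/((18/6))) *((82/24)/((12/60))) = 205/18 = 11.39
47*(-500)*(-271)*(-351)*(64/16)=-8941374000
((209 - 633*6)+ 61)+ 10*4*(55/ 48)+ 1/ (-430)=-2245999/ 645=-3482.17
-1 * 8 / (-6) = 4 / 3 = 1.33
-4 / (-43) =4 / 43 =0.09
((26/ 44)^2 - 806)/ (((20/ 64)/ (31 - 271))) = 618739.83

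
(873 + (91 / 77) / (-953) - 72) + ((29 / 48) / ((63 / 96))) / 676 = 178803253787 / 223225002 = 801.00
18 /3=6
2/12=1/6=0.17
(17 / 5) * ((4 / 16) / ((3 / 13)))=221 / 60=3.68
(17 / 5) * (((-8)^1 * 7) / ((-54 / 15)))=476 / 9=52.89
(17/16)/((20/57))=969/320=3.03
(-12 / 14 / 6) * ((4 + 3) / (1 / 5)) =-5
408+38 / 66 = 13483 / 33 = 408.58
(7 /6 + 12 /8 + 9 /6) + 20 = 145 /6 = 24.17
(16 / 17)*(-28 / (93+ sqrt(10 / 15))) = -124992 / 441065+ 448*sqrt(6) / 441065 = -0.28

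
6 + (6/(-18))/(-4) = 73/12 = 6.08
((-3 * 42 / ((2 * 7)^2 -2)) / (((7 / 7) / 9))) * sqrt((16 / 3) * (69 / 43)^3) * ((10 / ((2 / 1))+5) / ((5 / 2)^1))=-625968 * sqrt(989) / 179353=-109.76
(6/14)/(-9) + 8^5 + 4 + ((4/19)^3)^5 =10447818614357187360731393/318803667627370764279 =32771.95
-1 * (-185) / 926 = 185 / 926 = 0.20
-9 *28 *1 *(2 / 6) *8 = -672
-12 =-12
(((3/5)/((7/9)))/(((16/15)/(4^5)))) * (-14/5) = -2073.60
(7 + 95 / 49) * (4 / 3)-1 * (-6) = 878 / 49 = 17.92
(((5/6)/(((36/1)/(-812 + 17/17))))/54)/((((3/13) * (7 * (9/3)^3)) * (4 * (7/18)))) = -52715/10287648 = -0.01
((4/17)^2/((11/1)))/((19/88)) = 128/5491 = 0.02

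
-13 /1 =-13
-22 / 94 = -11 / 47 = -0.23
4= 4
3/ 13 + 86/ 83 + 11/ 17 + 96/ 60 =322284/ 91715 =3.51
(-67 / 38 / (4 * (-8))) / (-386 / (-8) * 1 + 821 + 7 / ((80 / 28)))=335 / 5299936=0.00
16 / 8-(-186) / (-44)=-49 / 22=-2.23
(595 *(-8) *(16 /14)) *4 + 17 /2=-43503 /2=-21751.50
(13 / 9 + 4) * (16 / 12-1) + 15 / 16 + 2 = 2053 / 432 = 4.75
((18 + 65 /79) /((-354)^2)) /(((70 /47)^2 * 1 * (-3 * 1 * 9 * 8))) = -3284783 /10478121897600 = -0.00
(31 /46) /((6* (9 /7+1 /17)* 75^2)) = 3689 /248400000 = 0.00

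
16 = 16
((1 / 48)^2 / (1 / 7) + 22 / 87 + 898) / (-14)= -8573981 / 133632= -64.16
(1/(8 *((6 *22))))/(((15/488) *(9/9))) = 61/1980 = 0.03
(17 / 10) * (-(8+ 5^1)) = -221 / 10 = -22.10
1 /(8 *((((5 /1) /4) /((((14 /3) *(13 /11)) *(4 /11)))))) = 364 /1815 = 0.20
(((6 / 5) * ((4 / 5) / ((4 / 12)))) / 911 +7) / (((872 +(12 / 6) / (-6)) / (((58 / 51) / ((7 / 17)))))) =9250826 / 416896375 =0.02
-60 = -60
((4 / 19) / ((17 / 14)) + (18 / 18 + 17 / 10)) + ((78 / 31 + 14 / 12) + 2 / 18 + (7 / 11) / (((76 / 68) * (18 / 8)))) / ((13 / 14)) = 71686339 / 9912870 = 7.23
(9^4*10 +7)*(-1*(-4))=262468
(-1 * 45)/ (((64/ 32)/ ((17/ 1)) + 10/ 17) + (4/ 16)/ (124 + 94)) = -63.65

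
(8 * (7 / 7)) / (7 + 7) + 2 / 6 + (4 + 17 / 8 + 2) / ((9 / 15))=809 / 56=14.45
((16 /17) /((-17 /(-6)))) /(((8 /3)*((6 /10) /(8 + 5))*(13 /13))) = 780 /289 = 2.70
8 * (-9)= -72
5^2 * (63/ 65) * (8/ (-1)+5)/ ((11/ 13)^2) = -12285/ 121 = -101.53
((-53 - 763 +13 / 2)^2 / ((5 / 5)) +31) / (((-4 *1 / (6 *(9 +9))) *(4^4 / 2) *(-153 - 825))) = 23591565 / 166912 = 141.34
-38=-38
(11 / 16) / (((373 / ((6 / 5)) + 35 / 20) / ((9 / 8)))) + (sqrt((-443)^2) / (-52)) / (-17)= 1214471 / 2411552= 0.50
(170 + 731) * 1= 901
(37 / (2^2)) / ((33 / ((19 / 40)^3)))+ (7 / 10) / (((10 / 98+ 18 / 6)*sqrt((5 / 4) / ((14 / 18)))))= 253783 / 8448000+ 343*sqrt(35) / 11400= 0.21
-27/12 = -9/4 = -2.25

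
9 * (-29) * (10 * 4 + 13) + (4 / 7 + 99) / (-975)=-94410922 / 6825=-13833.10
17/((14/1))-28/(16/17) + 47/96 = -18847/672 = -28.05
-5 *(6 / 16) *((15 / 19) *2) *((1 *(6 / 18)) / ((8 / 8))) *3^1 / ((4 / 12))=-675 / 76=-8.88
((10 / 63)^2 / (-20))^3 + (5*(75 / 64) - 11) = -20570232234761 / 4001504141376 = -5.14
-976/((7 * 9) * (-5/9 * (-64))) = -61/140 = -0.44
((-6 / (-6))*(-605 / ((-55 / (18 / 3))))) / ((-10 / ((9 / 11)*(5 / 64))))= -27 / 64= -0.42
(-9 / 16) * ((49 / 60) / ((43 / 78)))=-5733 / 6880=-0.83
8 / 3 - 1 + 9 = 32 / 3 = 10.67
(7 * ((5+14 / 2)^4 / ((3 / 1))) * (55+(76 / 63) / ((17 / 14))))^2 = 2121172821540864 / 289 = 7339698344432.06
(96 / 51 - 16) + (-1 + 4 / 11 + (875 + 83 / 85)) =805243 / 935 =861.22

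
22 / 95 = 0.23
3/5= 0.60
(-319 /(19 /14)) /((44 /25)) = -5075 /38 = -133.55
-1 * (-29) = 29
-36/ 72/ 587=-1/ 1174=-0.00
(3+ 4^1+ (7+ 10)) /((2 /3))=36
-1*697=-697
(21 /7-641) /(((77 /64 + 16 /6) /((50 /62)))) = -3062400 /23033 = -132.96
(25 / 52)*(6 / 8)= 75 / 208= 0.36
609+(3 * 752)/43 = 28443/43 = 661.47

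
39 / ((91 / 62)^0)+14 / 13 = 521 / 13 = 40.08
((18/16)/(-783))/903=-1/628488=-0.00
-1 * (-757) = 757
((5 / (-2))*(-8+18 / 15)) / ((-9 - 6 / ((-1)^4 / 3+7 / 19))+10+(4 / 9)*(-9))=-340 / 231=-1.47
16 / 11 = 1.45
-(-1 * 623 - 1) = 624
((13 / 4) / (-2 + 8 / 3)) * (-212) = -1033.50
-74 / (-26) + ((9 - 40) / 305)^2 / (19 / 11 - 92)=3417694102 / 1200859725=2.85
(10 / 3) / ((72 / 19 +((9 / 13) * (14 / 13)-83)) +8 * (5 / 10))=-32110 / 717321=-0.04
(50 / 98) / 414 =25 / 20286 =0.00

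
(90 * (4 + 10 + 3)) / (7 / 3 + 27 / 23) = 52785 / 121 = 436.24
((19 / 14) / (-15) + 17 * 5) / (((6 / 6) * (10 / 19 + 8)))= 338789 / 34020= 9.96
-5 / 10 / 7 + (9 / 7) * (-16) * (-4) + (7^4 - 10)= 2473.21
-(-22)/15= 22/15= 1.47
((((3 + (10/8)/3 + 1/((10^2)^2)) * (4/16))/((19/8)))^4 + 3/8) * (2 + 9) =28429026413615834270891/6597500625000000000000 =4.31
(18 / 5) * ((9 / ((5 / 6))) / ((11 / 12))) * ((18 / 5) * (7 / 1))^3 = 23332385664 / 34375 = 678760.31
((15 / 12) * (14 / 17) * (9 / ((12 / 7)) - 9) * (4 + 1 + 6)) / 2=-5775 / 272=-21.23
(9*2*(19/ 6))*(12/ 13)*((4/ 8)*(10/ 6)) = 570/ 13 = 43.85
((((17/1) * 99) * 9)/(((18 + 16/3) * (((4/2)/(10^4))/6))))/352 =55325.89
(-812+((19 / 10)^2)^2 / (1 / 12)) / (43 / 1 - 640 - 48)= 1639037 / 1612500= 1.02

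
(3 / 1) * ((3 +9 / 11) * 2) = 252 / 11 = 22.91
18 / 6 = 3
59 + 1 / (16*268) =252993 / 4288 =59.00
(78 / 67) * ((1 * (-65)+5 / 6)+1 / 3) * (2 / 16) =-4979 / 536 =-9.29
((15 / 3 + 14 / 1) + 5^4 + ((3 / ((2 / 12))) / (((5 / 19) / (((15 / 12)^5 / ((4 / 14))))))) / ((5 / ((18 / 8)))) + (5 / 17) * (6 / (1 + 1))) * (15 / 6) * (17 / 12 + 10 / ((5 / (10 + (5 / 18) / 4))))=32881580405 / 626688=52468.82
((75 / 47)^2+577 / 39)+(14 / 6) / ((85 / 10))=25799494 / 1464567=17.62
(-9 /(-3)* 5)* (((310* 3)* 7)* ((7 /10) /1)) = 68355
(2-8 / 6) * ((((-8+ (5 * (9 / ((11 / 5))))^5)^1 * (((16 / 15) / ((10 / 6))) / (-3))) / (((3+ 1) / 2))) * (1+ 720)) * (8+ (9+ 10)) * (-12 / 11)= 239480065554311232 / 44289025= 5407210150.92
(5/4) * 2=5/2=2.50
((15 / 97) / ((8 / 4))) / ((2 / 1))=15 / 388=0.04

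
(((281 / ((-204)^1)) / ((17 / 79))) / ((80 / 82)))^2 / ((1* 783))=828389405281 / 15067455667200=0.05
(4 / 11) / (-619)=-0.00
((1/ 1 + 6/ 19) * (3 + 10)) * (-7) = -2275/ 19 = -119.74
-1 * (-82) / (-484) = -41 / 242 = -0.17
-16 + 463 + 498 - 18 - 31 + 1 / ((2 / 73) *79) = 141641 / 158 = 896.46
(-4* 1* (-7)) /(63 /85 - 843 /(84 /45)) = -66640 /1073061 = -0.06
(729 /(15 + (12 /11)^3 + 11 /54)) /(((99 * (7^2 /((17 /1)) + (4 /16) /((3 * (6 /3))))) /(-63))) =-13603944816 /1414973159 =-9.61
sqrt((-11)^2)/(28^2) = 11/784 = 0.01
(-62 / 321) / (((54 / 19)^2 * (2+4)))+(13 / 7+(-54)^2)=57355527563 / 19656756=2917.85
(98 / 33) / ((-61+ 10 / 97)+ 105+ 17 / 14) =133084 / 2030853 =0.07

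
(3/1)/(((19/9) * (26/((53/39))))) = 477/6422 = 0.07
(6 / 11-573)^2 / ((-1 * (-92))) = 3562.00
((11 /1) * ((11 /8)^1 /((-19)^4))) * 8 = 121 /130321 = 0.00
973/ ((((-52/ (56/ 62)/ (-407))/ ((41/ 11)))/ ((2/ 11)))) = 20664574/ 4433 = 4661.53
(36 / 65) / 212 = 0.00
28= 28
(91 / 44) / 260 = 7 / 880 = 0.01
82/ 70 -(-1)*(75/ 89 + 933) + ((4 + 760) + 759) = 7656714/ 3115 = 2458.01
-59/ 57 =-1.04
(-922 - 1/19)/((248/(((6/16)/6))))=-17519/75392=-0.23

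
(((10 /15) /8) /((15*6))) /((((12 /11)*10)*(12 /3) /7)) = 77 /518400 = 0.00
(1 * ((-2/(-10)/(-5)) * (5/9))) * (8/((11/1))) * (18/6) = -8/165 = -0.05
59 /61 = 0.97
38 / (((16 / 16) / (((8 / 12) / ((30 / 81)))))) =342 / 5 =68.40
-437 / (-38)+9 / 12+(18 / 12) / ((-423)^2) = 2922509 / 238572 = 12.25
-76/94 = -38/47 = -0.81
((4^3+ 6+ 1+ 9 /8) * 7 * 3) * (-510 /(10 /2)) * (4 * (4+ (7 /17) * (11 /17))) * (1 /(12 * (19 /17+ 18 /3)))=-14940261 /484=-30868.31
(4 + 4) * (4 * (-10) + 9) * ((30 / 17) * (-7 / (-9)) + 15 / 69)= -462520 / 1173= -394.31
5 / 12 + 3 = 41 / 12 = 3.42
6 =6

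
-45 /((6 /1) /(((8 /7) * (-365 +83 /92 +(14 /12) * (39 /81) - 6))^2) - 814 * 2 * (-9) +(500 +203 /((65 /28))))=-14787475581623550 /5007843074998108729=-0.00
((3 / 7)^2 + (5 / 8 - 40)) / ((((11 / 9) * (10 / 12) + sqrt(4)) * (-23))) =414801 / 734804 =0.56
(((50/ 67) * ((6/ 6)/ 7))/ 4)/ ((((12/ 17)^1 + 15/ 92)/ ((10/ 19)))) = 195500/ 12110049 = 0.02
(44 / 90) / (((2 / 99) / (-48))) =-5808 / 5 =-1161.60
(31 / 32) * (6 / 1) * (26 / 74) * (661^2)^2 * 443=102243537005596467 / 592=172708677374318.36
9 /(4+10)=9 /14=0.64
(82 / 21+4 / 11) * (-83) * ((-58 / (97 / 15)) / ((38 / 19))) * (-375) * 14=-8899882500 / 1067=-8341033.27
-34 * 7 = -238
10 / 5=2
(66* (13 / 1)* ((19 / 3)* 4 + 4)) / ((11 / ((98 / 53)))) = 224224 / 53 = 4230.64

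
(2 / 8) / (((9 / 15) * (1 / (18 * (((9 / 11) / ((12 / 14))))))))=315 / 44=7.16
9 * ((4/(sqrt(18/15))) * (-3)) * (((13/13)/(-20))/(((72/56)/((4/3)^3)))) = 224 * sqrt(30)/135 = 9.09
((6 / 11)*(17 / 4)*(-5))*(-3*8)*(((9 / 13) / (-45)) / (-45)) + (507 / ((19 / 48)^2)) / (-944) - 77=-1223368833 / 15228785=-80.33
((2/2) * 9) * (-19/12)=-57/4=-14.25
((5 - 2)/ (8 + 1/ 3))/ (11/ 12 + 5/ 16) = 432/ 1475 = 0.29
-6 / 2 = -3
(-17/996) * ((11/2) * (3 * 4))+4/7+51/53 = 0.41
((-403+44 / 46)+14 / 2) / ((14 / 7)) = -197.52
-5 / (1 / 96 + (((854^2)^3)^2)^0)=-480 / 97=-4.95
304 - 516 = -212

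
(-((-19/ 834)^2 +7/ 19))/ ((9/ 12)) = -4875751/ 9911673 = -0.49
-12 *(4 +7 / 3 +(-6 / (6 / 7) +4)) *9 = -360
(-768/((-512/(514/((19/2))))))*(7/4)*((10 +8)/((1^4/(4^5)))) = 49738752/19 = 2617829.05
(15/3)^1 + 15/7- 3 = 29/7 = 4.14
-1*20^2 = -400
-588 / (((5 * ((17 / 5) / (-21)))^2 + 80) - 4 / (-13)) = -3371004 / 464161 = -7.26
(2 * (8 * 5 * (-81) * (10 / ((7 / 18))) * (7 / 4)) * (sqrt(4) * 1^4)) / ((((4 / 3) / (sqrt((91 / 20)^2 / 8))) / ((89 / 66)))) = -29520855 * sqrt(2) / 44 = -948836.22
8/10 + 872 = 4364/5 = 872.80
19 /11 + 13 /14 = 409 /154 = 2.66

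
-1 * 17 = -17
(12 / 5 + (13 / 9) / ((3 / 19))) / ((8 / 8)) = 1559 / 135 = 11.55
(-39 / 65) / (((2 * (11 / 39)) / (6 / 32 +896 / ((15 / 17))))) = -9506523 / 8800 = -1080.29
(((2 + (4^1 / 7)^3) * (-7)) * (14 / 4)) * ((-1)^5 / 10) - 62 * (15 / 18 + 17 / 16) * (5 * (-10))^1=494125 / 84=5882.44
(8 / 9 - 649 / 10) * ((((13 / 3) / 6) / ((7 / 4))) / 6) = -10699 / 2430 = -4.40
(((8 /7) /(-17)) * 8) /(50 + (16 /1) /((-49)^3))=-0.01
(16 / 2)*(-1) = -8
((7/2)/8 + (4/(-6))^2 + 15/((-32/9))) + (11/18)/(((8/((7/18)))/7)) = -4055/1296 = -3.13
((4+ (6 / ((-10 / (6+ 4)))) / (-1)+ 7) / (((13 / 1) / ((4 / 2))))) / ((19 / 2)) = 68 / 247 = 0.28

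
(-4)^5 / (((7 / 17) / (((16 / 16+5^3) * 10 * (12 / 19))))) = -37601280 / 19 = -1979014.74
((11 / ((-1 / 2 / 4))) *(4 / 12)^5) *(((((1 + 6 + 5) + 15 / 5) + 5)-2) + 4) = -1936 / 243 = -7.97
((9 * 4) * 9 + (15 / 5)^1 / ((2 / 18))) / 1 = 351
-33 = -33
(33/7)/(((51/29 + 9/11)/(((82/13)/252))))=143869/3141684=0.05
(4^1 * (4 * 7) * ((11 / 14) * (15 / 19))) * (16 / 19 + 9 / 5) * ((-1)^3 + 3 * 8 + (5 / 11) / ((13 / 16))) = 20294856 / 4693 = 4324.50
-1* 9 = -9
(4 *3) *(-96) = -1152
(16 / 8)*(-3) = -6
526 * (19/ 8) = 4997/ 4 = 1249.25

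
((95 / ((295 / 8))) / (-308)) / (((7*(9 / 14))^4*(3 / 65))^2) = -0.00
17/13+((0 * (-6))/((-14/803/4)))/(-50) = 17/13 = 1.31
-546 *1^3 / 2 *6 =-1638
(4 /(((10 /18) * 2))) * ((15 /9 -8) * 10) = -228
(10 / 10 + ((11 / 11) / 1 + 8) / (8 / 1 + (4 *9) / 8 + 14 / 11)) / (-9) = -167 / 909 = -0.18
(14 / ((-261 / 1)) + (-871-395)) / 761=-1.66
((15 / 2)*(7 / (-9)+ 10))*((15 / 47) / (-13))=-1.70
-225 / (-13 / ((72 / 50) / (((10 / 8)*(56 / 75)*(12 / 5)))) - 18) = 2025 / 344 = 5.89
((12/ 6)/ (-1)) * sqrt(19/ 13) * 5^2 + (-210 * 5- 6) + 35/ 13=-1113.75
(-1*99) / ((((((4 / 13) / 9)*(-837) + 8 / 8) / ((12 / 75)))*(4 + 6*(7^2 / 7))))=0.01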